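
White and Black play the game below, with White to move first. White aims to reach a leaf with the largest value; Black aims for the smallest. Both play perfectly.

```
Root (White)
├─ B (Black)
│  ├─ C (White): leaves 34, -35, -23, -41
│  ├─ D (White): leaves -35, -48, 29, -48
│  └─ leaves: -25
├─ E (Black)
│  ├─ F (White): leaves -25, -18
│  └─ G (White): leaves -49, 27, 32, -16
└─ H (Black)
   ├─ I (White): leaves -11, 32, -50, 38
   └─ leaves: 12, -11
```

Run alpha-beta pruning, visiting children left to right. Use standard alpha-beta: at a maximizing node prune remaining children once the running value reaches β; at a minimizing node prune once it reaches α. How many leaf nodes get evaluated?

C [α=-∞,β=+∞]: v=34
D [α=-∞,β=34]: v=29
B [α=-∞,β=+∞]: v=-25
F [α=-25,β=+∞]: v=-18
G [α=-25,β=-18]: v=27 after child 2 ≥ β → β-cutoff, skip 2
E [α=-25,β=+∞]: v=-18
I [α=-18,β=+∞]: v=38
H [α=-18,β=+∞]: v=-11
Root [α=-∞,β=+∞]: v=-11
Leaves evaluated: 19 of 21.

19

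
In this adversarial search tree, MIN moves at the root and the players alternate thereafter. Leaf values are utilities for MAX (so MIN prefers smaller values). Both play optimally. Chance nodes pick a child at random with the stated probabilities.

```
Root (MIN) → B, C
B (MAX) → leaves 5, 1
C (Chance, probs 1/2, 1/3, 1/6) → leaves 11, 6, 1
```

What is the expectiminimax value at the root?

B (MAX): max(5, 1) = 5
C (Chance): 1/2·11 + 1/3·6 + 1/6·1 = 7.67
Root (MIN): min(5, 7.67) = 5

5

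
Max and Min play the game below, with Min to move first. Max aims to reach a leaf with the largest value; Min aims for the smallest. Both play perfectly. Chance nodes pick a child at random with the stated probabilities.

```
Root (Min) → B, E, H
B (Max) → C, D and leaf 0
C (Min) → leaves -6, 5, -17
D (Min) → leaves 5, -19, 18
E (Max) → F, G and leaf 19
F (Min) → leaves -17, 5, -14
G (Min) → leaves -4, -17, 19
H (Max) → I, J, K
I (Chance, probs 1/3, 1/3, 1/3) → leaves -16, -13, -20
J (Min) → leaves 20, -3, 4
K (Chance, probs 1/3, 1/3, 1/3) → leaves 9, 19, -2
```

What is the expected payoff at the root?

C (Min): min(-6, 5, -17) = -17
D (Min): min(5, -19, 18) = -19
B (Max): max(-17, -19, 0) = 0
F (Min): min(-17, 5, -14) = -17
G (Min): min(-4, -17, 19) = -17
E (Max): max(-17, -17, 19) = 19
I (Chance): 1/3·-16 + 1/3·-13 + 1/3·-20 = -16.33
J (Min): min(20, -3, 4) = -3
K (Chance): 1/3·9 + 1/3·19 + 1/3·-2 = 8.67
H (Max): max(-16.33, -3, 8.67) = 8.67
Root (Min): min(0, 19, 8.67) = 0

0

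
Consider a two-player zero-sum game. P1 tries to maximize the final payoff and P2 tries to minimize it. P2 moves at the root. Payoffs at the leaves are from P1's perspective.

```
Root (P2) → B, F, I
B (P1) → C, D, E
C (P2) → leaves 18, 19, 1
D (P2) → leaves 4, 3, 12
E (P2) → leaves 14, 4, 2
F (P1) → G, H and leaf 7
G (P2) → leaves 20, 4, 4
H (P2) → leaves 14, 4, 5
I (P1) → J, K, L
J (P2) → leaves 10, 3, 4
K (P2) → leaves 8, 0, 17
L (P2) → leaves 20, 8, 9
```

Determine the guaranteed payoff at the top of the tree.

3

C (P2): min(18, 19, 1) = 1
D (P2): min(4, 3, 12) = 3
E (P2): min(14, 4, 2) = 2
B (P1): max(1, 3, 2) = 3
G (P2): min(20, 4, 4) = 4
H (P2): min(14, 4, 5) = 4
F (P1): max(4, 4, 7) = 7
J (P2): min(10, 3, 4) = 3
K (P2): min(8, 0, 17) = 0
L (P2): min(20, 8, 9) = 8
I (P1): max(3, 0, 8) = 8
Root (P2): min(3, 7, 8) = 3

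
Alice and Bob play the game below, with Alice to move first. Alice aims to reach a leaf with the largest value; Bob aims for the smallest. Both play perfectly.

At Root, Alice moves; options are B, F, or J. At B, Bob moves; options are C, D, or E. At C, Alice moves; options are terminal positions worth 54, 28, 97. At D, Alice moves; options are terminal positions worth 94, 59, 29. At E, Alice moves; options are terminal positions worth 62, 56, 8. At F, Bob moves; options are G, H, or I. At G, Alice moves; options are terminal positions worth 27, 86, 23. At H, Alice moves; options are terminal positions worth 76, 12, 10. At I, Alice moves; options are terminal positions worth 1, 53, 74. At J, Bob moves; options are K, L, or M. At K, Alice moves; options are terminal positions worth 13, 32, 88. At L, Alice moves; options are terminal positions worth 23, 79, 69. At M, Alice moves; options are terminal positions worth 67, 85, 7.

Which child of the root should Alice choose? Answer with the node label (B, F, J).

J

C (Alice): max(54, 28, 97) = 97
D (Alice): max(94, 59, 29) = 94
E (Alice): max(62, 56, 8) = 62
B (Bob): min(97, 94, 62) = 62
G (Alice): max(27, 86, 23) = 86
H (Alice): max(76, 12, 10) = 76
I (Alice): max(1, 53, 74) = 74
F (Bob): min(86, 76, 74) = 74
K (Alice): max(13, 32, 88) = 88
L (Alice): max(23, 79, 69) = 79
M (Alice): max(67, 85, 7) = 85
J (Bob): min(88, 79, 85) = 79
Root (Alice): max(62, 74, 79) = 79
Alice picks the child with the highest value: J (value 79).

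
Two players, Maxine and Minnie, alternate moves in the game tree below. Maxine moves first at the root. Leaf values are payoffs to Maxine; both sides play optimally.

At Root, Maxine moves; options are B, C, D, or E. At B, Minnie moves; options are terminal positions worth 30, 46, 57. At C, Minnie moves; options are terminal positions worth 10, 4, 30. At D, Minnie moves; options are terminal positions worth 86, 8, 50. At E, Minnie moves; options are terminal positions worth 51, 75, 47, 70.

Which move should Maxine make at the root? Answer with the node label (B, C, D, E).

E

B (Minnie): min(30, 46, 57) = 30
C (Minnie): min(10, 4, 30) = 4
D (Minnie): min(86, 8, 50) = 8
E (Minnie): min(51, 75, 47, 70) = 47
Root (Maxine): max(30, 4, 8, 47) = 47
Maxine picks the child with the highest value: E (value 47).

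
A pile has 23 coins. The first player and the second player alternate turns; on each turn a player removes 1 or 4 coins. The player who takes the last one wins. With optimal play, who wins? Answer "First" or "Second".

W/L table (W = player to move can force a win):
i:   0  1  2  3  4  5  6  7  8  9 10 11 12 13 14 15 16 17 18 19 20 21 22 23
     L  W  L  W  W  L  W  L  W  W  L  W  L  W  W  L  W  L  W  W  L  W  L  W
Position 23 is W, so the first player wins.

First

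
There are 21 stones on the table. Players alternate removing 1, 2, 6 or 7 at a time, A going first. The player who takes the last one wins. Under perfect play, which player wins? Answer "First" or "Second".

Compute winning (W) and losing (L) positions by backward induction:
i:   0  1  2  3  4  5  6  7  8  9 10 11 12 13 14 15 16 17 18 19 20 21
     L  W  W  L  W  W  W  W  L  W  W  L  W  W  W  W  L  W  W  L  W  W
Position 21 is W, so the first player wins.

First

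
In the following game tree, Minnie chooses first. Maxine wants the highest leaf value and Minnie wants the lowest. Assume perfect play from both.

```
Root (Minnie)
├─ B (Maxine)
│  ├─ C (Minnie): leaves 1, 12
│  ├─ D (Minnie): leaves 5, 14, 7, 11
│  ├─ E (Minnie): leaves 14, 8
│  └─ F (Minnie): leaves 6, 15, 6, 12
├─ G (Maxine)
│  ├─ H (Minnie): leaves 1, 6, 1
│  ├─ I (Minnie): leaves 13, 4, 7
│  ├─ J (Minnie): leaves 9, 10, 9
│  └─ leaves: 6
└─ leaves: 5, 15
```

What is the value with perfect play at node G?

9

H: min(1, 6, 1) = 1
I: min(13, 4, 7) = 4
J: min(9, 10, 9) = 9
G: max(1, 4, 9, 6) = 9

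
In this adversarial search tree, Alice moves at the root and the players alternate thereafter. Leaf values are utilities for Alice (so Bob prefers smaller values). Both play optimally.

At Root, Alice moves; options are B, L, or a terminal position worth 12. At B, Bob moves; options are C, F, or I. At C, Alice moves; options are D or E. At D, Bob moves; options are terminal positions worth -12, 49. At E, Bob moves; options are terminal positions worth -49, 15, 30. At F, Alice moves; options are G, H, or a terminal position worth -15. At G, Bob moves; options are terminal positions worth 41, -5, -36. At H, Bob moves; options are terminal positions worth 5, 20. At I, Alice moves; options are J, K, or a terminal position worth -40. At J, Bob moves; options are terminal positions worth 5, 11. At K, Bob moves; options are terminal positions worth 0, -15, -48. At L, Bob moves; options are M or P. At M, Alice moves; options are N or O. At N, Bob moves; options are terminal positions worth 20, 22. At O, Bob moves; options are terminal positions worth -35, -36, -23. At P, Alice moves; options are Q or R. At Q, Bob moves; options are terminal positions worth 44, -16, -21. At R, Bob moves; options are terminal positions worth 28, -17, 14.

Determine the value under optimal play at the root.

D (Bob): min(-12, 49) = -12
E (Bob): min(-49, 15, 30) = -49
C (Alice): max(-12, -49) = -12
G (Bob): min(41, -5, -36) = -36
H (Bob): min(5, 20) = 5
F (Alice): max(-36, 5, -15) = 5
J (Bob): min(5, 11) = 5
K (Bob): min(0, -15, -48) = -48
I (Alice): max(5, -48, -40) = 5
B (Bob): min(-12, 5, 5) = -12
N (Bob): min(20, 22) = 20
O (Bob): min(-35, -36, -23) = -36
M (Alice): max(20, -36) = 20
Q (Bob): min(44, -16, -21) = -21
R (Bob): min(28, -17, 14) = -17
P (Alice): max(-21, -17) = -17
L (Bob): min(20, -17) = -17
Root (Alice): max(-12, -17, 12) = 12

12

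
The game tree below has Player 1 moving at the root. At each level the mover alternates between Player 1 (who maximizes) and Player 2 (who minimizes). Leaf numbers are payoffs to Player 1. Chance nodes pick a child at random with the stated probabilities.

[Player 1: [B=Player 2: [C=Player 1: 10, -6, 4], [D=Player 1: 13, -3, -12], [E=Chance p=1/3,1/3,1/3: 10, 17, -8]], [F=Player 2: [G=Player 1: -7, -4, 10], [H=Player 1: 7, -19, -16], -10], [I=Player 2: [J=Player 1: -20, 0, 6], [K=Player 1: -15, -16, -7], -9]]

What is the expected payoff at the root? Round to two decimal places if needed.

6.33

C (Player 1): max(10, -6, 4) = 10
D (Player 1): max(13, -3, -12) = 13
E (Chance): 1/3·10 + 1/3·17 + 1/3·-8 = 6.33
B (Player 2): min(10, 13, 6.33) = 6.33
G (Player 1): max(-7, -4, 10) = 10
H (Player 1): max(7, -19, -16) = 7
F (Player 2): min(10, 7, -10) = -10
J (Player 1): max(-20, 0, 6) = 6
K (Player 1): max(-15, -16, -7) = -7
I (Player 2): min(6, -7, -9) = -9
Root (Player 1): max(6.33, -10, -9) = 6.33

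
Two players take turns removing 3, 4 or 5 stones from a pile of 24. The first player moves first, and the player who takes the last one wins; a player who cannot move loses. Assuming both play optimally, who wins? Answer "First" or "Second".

Second

W/L table (W = player to move can force a win):
i:   0  1  2  3  4  5  6  7  8  9 10 11 12 13 14 15 16 17 18 19 20 21 22 23 24
     L  L  L  W  W  W  W  W  L  L  L  W  W  W  W  W  L  L  L  W  W  W  W  W  L
Position 24 is L, so the second player wins.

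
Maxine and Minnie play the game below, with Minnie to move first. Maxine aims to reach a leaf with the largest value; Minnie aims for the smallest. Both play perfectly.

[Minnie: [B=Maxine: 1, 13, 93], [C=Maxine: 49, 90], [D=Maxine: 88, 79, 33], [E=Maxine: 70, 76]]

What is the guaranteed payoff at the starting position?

B (Maxine): max(1, 13, 93) = 93
C (Maxine): max(49, 90) = 90
D (Maxine): max(88, 79, 33) = 88
E (Maxine): max(70, 76) = 76
Root (Minnie): min(93, 90, 88, 76) = 76

76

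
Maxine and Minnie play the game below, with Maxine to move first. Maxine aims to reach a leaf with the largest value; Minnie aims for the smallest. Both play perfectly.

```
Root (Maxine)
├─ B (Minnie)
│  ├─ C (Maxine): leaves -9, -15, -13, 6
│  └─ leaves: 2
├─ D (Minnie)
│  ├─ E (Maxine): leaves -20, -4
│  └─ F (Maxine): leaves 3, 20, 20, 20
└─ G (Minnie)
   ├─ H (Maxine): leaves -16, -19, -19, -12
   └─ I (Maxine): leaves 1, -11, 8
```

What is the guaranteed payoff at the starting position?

2

C (Maxine): max(-9, -15, -13, 6) = 6
B (Minnie): min(6, 2) = 2
E (Maxine): max(-20, -4) = -4
F (Maxine): max(3, 20, 20, 20) = 20
D (Minnie): min(-4, 20) = -4
H (Maxine): max(-16, -19, -19, -12) = -12
I (Maxine): max(1, -11, 8) = 8
G (Minnie): min(-12, 8) = -12
Root (Maxine): max(2, -4, -12) = 2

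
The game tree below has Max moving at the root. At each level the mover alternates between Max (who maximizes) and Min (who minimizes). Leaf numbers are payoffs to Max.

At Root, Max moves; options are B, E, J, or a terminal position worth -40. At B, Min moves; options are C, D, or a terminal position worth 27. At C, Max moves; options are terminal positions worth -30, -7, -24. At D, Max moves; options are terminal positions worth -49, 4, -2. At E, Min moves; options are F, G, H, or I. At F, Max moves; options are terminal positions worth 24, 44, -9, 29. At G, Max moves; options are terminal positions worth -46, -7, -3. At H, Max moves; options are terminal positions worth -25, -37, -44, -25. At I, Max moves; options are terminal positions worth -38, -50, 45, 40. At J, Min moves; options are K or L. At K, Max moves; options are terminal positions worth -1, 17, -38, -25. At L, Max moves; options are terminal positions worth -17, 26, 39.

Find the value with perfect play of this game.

C (Max): max(-30, -7, -24) = -7
D (Max): max(-49, 4, -2) = 4
B (Min): min(-7, 4, 27) = -7
F (Max): max(24, 44, -9, 29) = 44
G (Max): max(-46, -7, -3) = -3
H (Max): max(-25, -37, -44, -25) = -25
I (Max): max(-38, -50, 45, 40) = 45
E (Min): min(44, -3, -25, 45) = -25
K (Max): max(-1, 17, -38, -25) = 17
L (Max): max(-17, 26, 39) = 39
J (Min): min(17, 39) = 17
Root (Max): max(-7, -25, 17, -40) = 17

17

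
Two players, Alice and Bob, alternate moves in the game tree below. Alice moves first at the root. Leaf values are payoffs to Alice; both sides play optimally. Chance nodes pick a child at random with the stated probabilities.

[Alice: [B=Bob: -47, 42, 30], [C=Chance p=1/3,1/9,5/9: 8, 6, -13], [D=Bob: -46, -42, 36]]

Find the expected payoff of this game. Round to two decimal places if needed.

B (Bob): min(-47, 42, 30) = -47
C (Chance): 1/3·8 + 1/9·6 + 5/9·-13 = -3.89
D (Bob): min(-46, -42, 36) = -46
Root (Alice): max(-47, -3.89, -46) = -3.89

-3.89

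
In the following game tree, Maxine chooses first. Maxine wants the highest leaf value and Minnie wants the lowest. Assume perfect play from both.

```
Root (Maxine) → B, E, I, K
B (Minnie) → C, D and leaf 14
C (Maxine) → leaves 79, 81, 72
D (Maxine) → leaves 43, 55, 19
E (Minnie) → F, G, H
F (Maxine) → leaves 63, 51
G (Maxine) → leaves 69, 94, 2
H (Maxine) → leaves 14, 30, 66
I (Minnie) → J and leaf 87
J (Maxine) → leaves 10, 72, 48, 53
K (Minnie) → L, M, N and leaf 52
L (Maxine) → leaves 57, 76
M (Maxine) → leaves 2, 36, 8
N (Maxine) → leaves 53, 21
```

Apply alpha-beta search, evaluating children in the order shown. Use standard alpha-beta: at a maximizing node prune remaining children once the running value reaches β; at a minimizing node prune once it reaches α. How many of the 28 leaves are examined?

23

C [α=-∞,β=+∞]: v=81
D [α=-∞,β=81]: v=55
B [α=-∞,β=+∞]: v=14
F [α=14,β=+∞]: v=63
G [α=14,β=63]: v=69 after child 1 ≥ β → β-cutoff, skip 2
H [α=14,β=63]: v=66
E [α=14,β=+∞]: v=63
J [α=63,β=+∞]: v=72
I [α=63,β=+∞]: v=72
L [α=72,β=+∞]: v=76
M [α=72,β=76]: v=36
K [α=72,β=+∞]: v=36 after child 2 ≤ α → α-cutoff, skip 2
Root [α=-∞,β=+∞]: v=72
Leaves evaluated: 23 of 28.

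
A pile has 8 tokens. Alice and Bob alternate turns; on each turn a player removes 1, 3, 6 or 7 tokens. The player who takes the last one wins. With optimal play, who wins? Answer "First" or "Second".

First

Positions where the player to move wins (W) vs loses (L):
i:   0  1  2  3  4  5  6  7  8
     L  W  L  W  L  W  W  W  W
Position 8 is W, so the first player wins.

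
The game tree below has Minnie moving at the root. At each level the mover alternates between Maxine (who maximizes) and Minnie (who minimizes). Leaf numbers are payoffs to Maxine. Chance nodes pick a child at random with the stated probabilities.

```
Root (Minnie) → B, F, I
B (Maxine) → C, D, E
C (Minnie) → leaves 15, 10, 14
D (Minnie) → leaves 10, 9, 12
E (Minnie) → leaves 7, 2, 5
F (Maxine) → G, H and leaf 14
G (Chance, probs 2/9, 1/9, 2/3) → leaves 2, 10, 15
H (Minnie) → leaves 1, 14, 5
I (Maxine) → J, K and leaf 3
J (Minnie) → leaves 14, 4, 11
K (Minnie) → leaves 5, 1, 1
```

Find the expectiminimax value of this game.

4

C (Minnie): min(15, 10, 14) = 10
D (Minnie): min(10, 9, 12) = 9
E (Minnie): min(7, 2, 5) = 2
B (Maxine): max(10, 9, 2) = 10
G (Chance): 2/9·2 + 1/9·10 + 2/3·15 = 11.56
H (Minnie): min(1, 14, 5) = 1
F (Maxine): max(11.56, 1, 14) = 14
J (Minnie): min(14, 4, 11) = 4
K (Minnie): min(5, 1, 1) = 1
I (Maxine): max(4, 1, 3) = 4
Root (Minnie): min(10, 14, 4) = 4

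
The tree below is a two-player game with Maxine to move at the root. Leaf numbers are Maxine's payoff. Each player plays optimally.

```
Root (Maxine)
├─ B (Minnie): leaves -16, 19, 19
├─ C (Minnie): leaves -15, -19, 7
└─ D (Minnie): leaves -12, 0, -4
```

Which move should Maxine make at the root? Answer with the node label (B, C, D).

B (Minnie): min(-16, 19, 19) = -16
C (Minnie): min(-15, -19, 7) = -19
D (Minnie): min(-12, 0, -4) = -12
Root (Maxine): max(-16, -19, -12) = -12
Maxine picks the child with the highest value: D (value -12).

D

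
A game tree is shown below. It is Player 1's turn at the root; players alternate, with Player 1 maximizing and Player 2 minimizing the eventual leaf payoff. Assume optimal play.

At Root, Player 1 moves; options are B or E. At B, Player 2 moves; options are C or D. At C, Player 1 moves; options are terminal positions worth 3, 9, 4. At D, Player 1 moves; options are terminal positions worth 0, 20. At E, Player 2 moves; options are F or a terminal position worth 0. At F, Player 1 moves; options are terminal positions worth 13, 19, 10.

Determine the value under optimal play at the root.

C (Player 1): max(3, 9, 4) = 9
D (Player 1): max(0, 20) = 20
B (Player 2): min(9, 20) = 9
F (Player 1): max(13, 19, 10) = 19
E (Player 2): min(19, 0) = 0
Root (Player 1): max(9, 0) = 9

9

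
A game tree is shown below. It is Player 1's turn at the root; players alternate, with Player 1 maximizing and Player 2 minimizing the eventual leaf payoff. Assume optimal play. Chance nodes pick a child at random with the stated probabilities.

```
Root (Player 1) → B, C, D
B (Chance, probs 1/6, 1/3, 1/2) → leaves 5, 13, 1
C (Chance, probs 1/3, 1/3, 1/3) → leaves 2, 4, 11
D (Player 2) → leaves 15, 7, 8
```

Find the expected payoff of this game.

B (Chance): 1/6·5 + 1/3·13 + 1/2·1 = 5.67
C (Chance): 1/3·2 + 1/3·4 + 1/3·11 = 5.67
D (Player 2): min(15, 7, 8) = 7
Root (Player 1): max(5.67, 5.67, 7) = 7

7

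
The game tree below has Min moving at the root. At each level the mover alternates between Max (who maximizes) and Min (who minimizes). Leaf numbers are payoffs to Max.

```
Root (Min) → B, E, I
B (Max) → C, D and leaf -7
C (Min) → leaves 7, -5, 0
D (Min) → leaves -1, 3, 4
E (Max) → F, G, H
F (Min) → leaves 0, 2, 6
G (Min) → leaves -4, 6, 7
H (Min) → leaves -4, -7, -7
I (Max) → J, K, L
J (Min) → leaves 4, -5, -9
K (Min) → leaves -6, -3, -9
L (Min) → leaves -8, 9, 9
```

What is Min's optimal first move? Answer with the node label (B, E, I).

C (Min): min(7, -5, 0) = -5
D (Min): min(-1, 3, 4) = -1
B (Max): max(-5, -1, -7) = -1
F (Min): min(0, 2, 6) = 0
G (Min): min(-4, 6, 7) = -4
H (Min): min(-4, -7, -7) = -7
E (Max): max(0, -4, -7) = 0
J (Min): min(4, -5, -9) = -9
K (Min): min(-6, -3, -9) = -9
L (Min): min(-8, 9, 9) = -8
I (Max): max(-9, -9, -8) = -8
Root (Min): min(-1, 0, -8) = -8
Min picks the child with the lowest value: I (value -8).

I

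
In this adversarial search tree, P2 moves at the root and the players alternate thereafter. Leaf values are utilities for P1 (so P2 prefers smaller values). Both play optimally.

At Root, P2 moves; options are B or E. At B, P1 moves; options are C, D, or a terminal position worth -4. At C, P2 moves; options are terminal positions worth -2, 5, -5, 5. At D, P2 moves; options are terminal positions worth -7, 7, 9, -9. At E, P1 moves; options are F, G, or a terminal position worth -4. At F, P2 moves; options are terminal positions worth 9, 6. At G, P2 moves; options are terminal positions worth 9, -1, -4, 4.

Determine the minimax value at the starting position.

-4

C (P2): min(-2, 5, -5, 5) = -5
D (P2): min(-7, 7, 9, -9) = -9
B (P1): max(-5, -9, -4) = -4
F (P2): min(9, 6) = 6
G (P2): min(9, -1, -4, 4) = -4
E (P1): max(6, -4, -4) = 6
Root (P2): min(-4, 6) = -4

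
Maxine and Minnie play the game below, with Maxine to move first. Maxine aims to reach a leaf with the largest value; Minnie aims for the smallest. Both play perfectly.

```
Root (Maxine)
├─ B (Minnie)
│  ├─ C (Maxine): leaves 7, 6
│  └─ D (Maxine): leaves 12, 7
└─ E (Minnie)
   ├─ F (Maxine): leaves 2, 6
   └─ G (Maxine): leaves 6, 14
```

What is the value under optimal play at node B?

7

C: max(7, 6) = 7
D: max(12, 7) = 12
B: min(7, 12) = 7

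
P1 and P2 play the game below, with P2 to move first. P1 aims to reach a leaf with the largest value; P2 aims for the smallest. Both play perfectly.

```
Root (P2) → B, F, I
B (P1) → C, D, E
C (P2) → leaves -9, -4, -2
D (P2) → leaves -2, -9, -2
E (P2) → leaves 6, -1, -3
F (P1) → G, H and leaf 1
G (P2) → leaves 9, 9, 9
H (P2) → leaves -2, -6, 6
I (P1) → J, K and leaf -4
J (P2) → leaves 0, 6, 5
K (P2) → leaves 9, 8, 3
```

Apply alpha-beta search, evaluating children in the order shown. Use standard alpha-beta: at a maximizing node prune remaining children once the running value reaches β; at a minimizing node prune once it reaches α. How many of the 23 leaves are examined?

14

C [α=-∞,β=+∞]: v=-9
D [α=-9,β=+∞]: v=-9 after child 2 ≤ α → α-cutoff, skip 1
E [α=-9,β=+∞]: v=-3
B [α=-∞,β=+∞]: v=-3
G [α=-∞,β=-3]: v=9
F [α=-∞,β=-3]: v=9 after child 1 ≥ β → β-cutoff, skip 2
J [α=-∞,β=-3]: v=0
I [α=-∞,β=-3]: v=0 after child 1 ≥ β → β-cutoff, skip 2
Root [α=-∞,β=+∞]: v=-3
Leaves evaluated: 14 of 23.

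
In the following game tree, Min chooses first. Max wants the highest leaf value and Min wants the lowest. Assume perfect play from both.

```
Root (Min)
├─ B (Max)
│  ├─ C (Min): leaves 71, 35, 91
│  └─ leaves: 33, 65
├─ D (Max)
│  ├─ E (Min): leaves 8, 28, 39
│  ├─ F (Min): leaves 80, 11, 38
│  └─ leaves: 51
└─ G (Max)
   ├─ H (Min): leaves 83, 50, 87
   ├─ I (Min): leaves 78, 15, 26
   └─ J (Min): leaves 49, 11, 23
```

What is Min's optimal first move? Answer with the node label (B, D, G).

G

C (Min): min(71, 35, 91) = 35
B (Max): max(35, 33, 65) = 65
E (Min): min(8, 28, 39) = 8
F (Min): min(80, 11, 38) = 11
D (Max): max(8, 11, 51) = 51
H (Min): min(83, 50, 87) = 50
I (Min): min(78, 15, 26) = 15
J (Min): min(49, 11, 23) = 11
G (Max): max(50, 15, 11) = 50
Root (Min): min(65, 51, 50) = 50
Min picks the child with the lowest value: G (value 50).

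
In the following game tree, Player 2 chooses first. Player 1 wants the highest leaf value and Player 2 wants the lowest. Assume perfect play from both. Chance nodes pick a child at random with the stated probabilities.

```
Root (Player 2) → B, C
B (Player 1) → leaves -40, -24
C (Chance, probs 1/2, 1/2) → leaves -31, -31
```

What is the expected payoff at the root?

B (Player 1): max(-40, -24) = -24
C (Chance): 1/2·-31 + 1/2·-31 = -31
Root (Player 2): min(-24, -31) = -31

-31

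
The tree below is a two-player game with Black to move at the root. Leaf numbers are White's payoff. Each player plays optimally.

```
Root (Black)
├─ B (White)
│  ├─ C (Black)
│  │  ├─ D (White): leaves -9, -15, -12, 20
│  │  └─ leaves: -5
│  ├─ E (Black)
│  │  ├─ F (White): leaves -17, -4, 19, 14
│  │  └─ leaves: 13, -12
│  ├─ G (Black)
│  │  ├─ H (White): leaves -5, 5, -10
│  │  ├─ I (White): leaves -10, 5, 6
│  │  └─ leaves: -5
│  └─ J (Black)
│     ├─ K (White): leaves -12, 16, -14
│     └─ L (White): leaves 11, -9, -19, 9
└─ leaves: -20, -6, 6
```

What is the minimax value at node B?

11

D: max(-9, -15, -12, 20) = 20
C: min(20, -5) = -5
F: max(-17, -4, 19, 14) = 19
E: min(19, 13, -12) = -12
H: max(-5, 5, -10) = 5
I: max(-10, 5, 6) = 6
G: min(5, 6, -5) = -5
K: max(-12, 16, -14) = 16
L: max(11, -9, -19, 9) = 11
J: min(16, 11) = 11
B: max(-5, -12, -5, 11) = 11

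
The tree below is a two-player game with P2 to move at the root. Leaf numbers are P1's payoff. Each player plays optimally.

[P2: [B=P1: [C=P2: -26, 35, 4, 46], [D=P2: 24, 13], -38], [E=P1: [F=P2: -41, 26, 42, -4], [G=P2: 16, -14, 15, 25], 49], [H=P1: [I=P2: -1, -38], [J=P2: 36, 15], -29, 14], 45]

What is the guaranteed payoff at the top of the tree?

C (P2): min(-26, 35, 4, 46) = -26
D (P2): min(24, 13) = 13
B (P1): max(-26, 13, -38) = 13
F (P2): min(-41, 26, 42, -4) = -41
G (P2): min(16, -14, 15, 25) = -14
E (P1): max(-41, -14, 49) = 49
I (P2): min(-1, -38) = -38
J (P2): min(36, 15) = 15
H (P1): max(-38, 15, -29, 14) = 15
Root (P2): min(13, 49, 15, 45) = 13

13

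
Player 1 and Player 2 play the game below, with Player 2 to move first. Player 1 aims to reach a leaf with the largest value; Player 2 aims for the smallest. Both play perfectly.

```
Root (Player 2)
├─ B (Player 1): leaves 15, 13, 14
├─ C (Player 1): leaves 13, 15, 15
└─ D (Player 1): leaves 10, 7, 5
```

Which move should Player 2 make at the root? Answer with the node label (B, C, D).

D

B (Player 1): max(15, 13, 14) = 15
C (Player 1): max(13, 15, 15) = 15
D (Player 1): max(10, 7, 5) = 10
Root (Player 2): min(15, 15, 10) = 10
Player 2 picks the child with the lowest value: D (value 10).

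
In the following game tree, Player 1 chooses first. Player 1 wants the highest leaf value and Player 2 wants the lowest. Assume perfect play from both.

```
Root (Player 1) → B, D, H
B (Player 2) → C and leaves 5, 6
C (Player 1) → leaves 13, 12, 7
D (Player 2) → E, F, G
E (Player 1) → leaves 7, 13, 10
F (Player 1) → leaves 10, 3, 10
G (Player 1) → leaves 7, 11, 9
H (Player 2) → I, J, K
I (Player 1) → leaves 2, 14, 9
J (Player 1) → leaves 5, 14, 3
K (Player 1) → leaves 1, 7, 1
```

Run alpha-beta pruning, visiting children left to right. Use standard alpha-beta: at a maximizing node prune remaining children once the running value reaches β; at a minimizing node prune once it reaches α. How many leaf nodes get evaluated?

C [α=-∞,β=+∞]: v=13
B [α=-∞,β=+∞]: v=5
E [α=5,β=+∞]: v=13
F [α=5,β=13]: v=10
G [α=5,β=10]: v=11 after child 2 ≥ β → β-cutoff, skip 1
D [α=5,β=+∞]: v=10
I [α=10,β=+∞]: v=14
J [α=10,β=14]: v=14 after child 2 ≥ β → β-cutoff, skip 1
K [α=10,β=14]: v=7
H [α=10,β=+∞]: v=7
Root [α=-∞,β=+∞]: v=10
Leaves evaluated: 21 of 23.

21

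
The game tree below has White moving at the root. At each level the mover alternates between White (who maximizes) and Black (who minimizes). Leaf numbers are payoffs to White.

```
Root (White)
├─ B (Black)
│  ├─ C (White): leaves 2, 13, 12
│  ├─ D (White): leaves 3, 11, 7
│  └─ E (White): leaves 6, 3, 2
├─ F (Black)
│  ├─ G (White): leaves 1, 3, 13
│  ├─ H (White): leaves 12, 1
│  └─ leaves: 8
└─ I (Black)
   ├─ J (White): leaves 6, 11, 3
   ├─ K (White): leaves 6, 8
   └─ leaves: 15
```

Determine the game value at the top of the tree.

8

C (White): max(2, 13, 12) = 13
D (White): max(3, 11, 7) = 11
E (White): max(6, 3, 2) = 6
B (Black): min(13, 11, 6) = 6
G (White): max(1, 3, 13) = 13
H (White): max(12, 1) = 12
F (Black): min(13, 12, 8) = 8
J (White): max(6, 11, 3) = 11
K (White): max(6, 8) = 8
I (Black): min(11, 8, 15) = 8
Root (White): max(6, 8, 8) = 8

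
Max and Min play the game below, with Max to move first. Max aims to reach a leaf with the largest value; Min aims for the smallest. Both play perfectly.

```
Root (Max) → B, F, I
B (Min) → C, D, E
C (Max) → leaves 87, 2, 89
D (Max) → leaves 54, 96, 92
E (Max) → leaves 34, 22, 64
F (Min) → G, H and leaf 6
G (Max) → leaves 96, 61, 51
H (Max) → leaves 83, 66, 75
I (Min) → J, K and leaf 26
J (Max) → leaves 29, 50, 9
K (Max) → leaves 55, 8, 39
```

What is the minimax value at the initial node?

64

C (Max): max(87, 2, 89) = 89
D (Max): max(54, 96, 92) = 96
E (Max): max(34, 22, 64) = 64
B (Min): min(89, 96, 64) = 64
G (Max): max(96, 61, 51) = 96
H (Max): max(83, 66, 75) = 83
F (Min): min(96, 83, 6) = 6
J (Max): max(29, 50, 9) = 50
K (Max): max(55, 8, 39) = 55
I (Min): min(50, 55, 26) = 26
Root (Max): max(64, 6, 26) = 64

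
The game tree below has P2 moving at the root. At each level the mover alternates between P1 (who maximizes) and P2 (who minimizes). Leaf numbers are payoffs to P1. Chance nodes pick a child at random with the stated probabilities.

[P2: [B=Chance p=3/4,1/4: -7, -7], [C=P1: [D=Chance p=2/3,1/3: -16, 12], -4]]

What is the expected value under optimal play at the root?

-7

B (Chance): 3/4·-7 + 1/4·-7 = -7
D (Chance): 2/3·-16 + 1/3·12 = -6.67
C (P1): max(-6.67, -4) = -4
Root (P2): min(-7, -4) = -7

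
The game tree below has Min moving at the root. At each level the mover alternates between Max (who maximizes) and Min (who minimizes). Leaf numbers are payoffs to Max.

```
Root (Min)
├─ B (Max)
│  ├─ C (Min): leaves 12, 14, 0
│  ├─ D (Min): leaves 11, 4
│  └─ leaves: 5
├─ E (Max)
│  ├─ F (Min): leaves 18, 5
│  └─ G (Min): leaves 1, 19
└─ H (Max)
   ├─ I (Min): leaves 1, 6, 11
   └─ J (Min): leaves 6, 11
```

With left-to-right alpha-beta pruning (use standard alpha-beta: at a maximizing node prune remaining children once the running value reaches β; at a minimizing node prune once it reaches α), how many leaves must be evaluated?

C [α=-∞,β=+∞]: v=0
D [α=0,β=+∞]: v=4
B [α=-∞,β=+∞]: v=5
F [α=-∞,β=5]: v=5
E [α=-∞,β=5]: v=5 after child 1 ≥ β → β-cutoff, skip 1
I [α=-∞,β=5]: v=1
J [α=1,β=5]: v=6
H [α=-∞,β=5]: v=6
Root [α=-∞,β=+∞]: v=5
Leaves evaluated: 13 of 15.

13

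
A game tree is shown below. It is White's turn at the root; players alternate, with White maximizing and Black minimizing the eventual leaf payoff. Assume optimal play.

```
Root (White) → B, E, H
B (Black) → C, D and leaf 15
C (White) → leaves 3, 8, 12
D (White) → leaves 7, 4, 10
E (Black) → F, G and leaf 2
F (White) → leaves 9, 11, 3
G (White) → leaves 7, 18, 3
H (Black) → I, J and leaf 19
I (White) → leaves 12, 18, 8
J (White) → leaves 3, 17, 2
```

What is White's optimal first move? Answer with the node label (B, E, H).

C (White): max(3, 8, 12) = 12
D (White): max(7, 4, 10) = 10
B (Black): min(12, 10, 15) = 10
F (White): max(9, 11, 3) = 11
G (White): max(7, 18, 3) = 18
E (Black): min(11, 18, 2) = 2
I (White): max(12, 18, 8) = 18
J (White): max(3, 17, 2) = 17
H (Black): min(18, 17, 19) = 17
Root (White): max(10, 2, 17) = 17
White picks the child with the highest value: H (value 17).

H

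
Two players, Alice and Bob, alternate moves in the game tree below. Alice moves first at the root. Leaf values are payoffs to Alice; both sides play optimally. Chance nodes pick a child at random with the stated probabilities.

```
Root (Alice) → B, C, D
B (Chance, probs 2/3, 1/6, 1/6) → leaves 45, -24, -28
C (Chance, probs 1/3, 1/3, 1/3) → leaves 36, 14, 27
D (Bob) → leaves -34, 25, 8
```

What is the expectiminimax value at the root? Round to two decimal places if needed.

B (Chance): 2/3·45 + 1/6·-24 + 1/6·-28 = 21.33
C (Chance): 1/3·36 + 1/3·14 + 1/3·27 = 25.67
D (Bob): min(-34, 25, 8) = -34
Root (Alice): max(21.33, 25.67, -34) = 25.67

25.67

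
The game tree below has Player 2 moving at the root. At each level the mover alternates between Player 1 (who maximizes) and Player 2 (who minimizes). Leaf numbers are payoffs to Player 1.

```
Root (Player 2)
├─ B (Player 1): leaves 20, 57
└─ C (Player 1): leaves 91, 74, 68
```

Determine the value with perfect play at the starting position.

B (Player 1): max(20, 57) = 57
C (Player 1): max(91, 74, 68) = 91
Root (Player 2): min(57, 91) = 57

57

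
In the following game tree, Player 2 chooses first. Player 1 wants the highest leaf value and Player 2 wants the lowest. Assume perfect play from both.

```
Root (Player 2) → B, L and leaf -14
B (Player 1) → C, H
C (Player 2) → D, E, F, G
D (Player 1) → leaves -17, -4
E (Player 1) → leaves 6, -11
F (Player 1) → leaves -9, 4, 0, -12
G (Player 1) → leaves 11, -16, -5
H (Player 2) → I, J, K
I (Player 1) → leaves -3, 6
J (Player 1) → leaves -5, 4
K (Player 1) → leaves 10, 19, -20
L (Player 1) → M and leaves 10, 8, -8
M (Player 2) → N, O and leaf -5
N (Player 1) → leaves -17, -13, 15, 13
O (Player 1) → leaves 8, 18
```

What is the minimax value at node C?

-4

D: max(-17, -4) = -4
E: max(6, -11) = 6
F: max(-9, 4, 0, -12) = 4
G: max(11, -16, -5) = 11
C: min(-4, 6, 4, 11) = -4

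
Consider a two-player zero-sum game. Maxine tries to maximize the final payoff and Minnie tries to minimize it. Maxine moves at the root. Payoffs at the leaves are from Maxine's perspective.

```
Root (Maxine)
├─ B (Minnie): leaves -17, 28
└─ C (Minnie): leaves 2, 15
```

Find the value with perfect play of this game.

2

B (Minnie): min(-17, 28) = -17
C (Minnie): min(2, 15) = 2
Root (Maxine): max(-17, 2) = 2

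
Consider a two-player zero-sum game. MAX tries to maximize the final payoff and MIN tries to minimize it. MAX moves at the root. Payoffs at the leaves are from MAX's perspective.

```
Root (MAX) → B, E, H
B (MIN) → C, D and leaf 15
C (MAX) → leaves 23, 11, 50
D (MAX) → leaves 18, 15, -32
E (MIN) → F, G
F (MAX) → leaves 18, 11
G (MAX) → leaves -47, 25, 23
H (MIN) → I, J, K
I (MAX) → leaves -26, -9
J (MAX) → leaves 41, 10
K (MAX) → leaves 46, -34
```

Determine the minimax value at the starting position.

18

C (MAX): max(23, 11, 50) = 50
D (MAX): max(18, 15, -32) = 18
B (MIN): min(50, 18, 15) = 15
F (MAX): max(18, 11) = 18
G (MAX): max(-47, 25, 23) = 25
E (MIN): min(18, 25) = 18
I (MAX): max(-26, -9) = -9
J (MAX): max(41, 10) = 41
K (MAX): max(46, -34) = 46
H (MIN): min(-9, 41, 46) = -9
Root (MAX): max(15, 18, -9) = 18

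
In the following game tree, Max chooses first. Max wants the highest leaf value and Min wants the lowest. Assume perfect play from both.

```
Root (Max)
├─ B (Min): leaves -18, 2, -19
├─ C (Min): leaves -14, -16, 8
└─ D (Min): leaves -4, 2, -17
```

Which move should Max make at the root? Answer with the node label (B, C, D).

B (Min): min(-18, 2, -19) = -19
C (Min): min(-14, -16, 8) = -16
D (Min): min(-4, 2, -17) = -17
Root (Max): max(-19, -16, -17) = -16
Max picks the child with the highest value: C (value -16).

C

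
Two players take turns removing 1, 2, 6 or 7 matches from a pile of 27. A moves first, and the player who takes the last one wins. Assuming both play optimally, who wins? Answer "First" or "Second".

Second

Compute winning (W) and losing (L) positions by backward induction:
i:   0  1  2  3  4  5  6  7  8  9 10 11 12 13 14 15 16 17 18 19 20 21 22 23 24 25 26 27
     L  W  W  L  W  W  W  W  L  W  W  L  W  W  W  W  L  W  W  L  W  W  W  W  L  W  W  L
Position 27 is L, so the second player wins.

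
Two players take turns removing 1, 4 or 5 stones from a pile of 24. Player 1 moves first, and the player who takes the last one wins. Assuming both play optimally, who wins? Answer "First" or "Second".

Second

W/L table (W = player to move can force a win):
i:   0  1  2  3  4  5  6  7  8  9 10 11 12 13 14 15 16 17 18 19 20 21 22 23 24
     L  W  L  W  W  W  W  W  L  W  L  W  W  W  W  W  L  W  L  W  W  W  W  W  L
Position 24 is L, so the second player wins.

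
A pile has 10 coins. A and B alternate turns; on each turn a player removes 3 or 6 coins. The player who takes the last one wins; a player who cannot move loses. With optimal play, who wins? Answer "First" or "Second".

Second

Mark each pile size as W (mover wins) or L (mover loses):
i:   0  1  2  3  4  5  6  7  8  9 10
     L  L  L  W  W  W  W  W  W  L  L
Position 10 is L, so the second player wins.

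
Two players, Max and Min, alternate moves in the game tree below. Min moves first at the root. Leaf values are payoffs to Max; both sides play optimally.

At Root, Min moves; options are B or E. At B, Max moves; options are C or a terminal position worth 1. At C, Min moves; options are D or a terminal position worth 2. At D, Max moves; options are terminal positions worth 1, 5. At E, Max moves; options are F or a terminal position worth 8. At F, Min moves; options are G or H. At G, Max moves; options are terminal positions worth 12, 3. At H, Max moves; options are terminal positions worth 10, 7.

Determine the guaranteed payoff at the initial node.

D (Max): max(1, 5) = 5
C (Min): min(5, 2) = 2
B (Max): max(2, 1) = 2
G (Max): max(12, 3) = 12
H (Max): max(10, 7) = 10
F (Min): min(12, 10) = 10
E (Max): max(10, 8) = 10
Root (Min): min(2, 10) = 2

2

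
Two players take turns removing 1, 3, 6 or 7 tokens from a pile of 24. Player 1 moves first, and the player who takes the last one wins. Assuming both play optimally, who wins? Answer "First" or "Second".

Second

i:   0  1  2  3  4  5  6  7  8  9 10 11 12 13 14 15 16 17 18 19 20 21 22 23 24
     L  W  L  W  L  W  W  W  W  W  W  W  L  W  L  W  L  W  W  W  W  W  W  W  L
Position 24 is L, so the second player wins.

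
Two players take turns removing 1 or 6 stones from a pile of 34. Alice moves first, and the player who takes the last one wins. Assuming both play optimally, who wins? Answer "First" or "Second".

Mark each pile size as W (mover wins) or L (mover loses):
i:   0  1  2  3  4  5  6  7  8  9 10 11 12 13 14 15 16 17 18 19 20 21 22 23 24 25 26 27 28 29 30 31 32 33 34
     L  W  L  W  L  W  W  L  W  L  W  L  W  W  L  W  L  W  L  W  W  L  W  L  W  L  W  W  L  W  L  W  L  W  W
Position 34 is W, so the first player wins.

First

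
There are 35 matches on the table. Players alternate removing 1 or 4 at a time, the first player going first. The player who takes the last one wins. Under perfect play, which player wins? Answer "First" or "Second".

Second

W/L table (W = player to move can force a win):
i:   0  1  2  3  4  5  6  7  8  9 10 11 12 13 14 15 16 17 18 19 20 21 22 23 24 25 26 27 28 29 30 31 32 33 34 35
     L  W  L  W  W  L  W  L  W  W  L  W  L  W  W  L  W  L  W  W  L  W  L  W  W  L  W  L  W  W  L  W  L  W  W  L
Position 35 is L, so the second player wins.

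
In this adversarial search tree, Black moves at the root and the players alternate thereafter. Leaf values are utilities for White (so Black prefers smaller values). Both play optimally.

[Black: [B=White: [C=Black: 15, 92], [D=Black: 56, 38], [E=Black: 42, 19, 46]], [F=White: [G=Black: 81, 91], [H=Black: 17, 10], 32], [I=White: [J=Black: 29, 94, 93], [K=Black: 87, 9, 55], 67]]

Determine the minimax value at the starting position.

38

C (Black): min(15, 92) = 15
D (Black): min(56, 38) = 38
E (Black): min(42, 19, 46) = 19
B (White): max(15, 38, 19) = 38
G (Black): min(81, 91) = 81
H (Black): min(17, 10) = 10
F (White): max(81, 10, 32) = 81
J (Black): min(29, 94, 93) = 29
K (Black): min(87, 9, 55) = 9
I (White): max(29, 9, 67) = 67
Root (Black): min(38, 81, 67) = 38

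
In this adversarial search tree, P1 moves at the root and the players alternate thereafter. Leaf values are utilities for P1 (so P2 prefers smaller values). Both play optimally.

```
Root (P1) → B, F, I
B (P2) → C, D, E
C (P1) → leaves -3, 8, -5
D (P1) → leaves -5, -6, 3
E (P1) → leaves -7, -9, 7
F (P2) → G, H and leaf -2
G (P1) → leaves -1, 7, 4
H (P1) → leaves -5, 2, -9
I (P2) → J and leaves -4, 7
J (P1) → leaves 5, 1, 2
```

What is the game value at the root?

3

C (P1): max(-3, 8, -5) = 8
D (P1): max(-5, -6, 3) = 3
E (P1): max(-7, -9, 7) = 7
B (P2): min(8, 3, 7) = 3
G (P1): max(-1, 7, 4) = 7
H (P1): max(-5, 2, -9) = 2
F (P2): min(7, 2, -2) = -2
J (P1): max(5, 1, 2) = 5
I (P2): min(5, -4, 7) = -4
Root (P1): max(3, -2, -4) = 3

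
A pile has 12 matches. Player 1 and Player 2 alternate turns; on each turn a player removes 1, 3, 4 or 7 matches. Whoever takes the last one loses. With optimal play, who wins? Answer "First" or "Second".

First

Mark each pile size as W (mover wins) or L (mover loses):
i:   0  1  2  3  4  5  6  7  8  9 10 11 12
     W  L  W  L  W  W  W  W  W  L  W  L  W
Position 12 is W, so the first player wins.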